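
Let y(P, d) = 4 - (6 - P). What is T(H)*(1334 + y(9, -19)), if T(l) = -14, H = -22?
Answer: -18774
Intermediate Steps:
y(P, d) = -2 + P (y(P, d) = 4 + (-6 + P) = -2 + P)
T(H)*(1334 + y(9, -19)) = -14*(1334 + (-2 + 9)) = -14*(1334 + 7) = -14*1341 = -18774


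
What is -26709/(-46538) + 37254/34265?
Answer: 378415791/227803510 ≈ 1.6611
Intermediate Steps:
-26709/(-46538) + 37254/34265 = -26709*(-1/46538) + 37254*(1/34265) = 26709/46538 + 5322/4895 = 378415791/227803510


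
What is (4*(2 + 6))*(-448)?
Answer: -14336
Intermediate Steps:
(4*(2 + 6))*(-448) = (4*8)*(-448) = 32*(-448) = -14336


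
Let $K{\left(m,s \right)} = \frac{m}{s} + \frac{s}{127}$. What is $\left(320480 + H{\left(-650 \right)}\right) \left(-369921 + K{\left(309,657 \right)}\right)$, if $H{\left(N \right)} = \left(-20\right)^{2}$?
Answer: $- \frac{1100453233330640}{9271} \approx -1.187 \cdot 10^{11}$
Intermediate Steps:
$H{\left(N \right)} = 400$
$K{\left(m,s \right)} = \frac{s}{127} + \frac{m}{s}$ ($K{\left(m,s \right)} = \frac{m}{s} + s \frac{1}{127} = \frac{m}{s} + \frac{s}{127} = \frac{s}{127} + \frac{m}{s}$)
$\left(320480 + H{\left(-650 \right)}\right) \left(-369921 + K{\left(309,657 \right)}\right) = \left(320480 + 400\right) \left(-369921 + \left(\frac{1}{127} \cdot 657 + \frac{309}{657}\right)\right) = 320880 \left(-369921 + \left(\frac{657}{127} + 309 \cdot \frac{1}{657}\right)\right) = 320880 \left(-369921 + \left(\frac{657}{127} + \frac{103}{219}\right)\right) = 320880 \left(-369921 + \frac{156964}{27813}\right) = 320880 \left(- \frac{10288455809}{27813}\right) = - \frac{1100453233330640}{9271}$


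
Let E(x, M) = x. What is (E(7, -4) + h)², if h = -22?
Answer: 225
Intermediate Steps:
(E(7, -4) + h)² = (7 - 22)² = (-15)² = 225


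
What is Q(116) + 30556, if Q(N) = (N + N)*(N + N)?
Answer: 84380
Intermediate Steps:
Q(N) = 4*N² (Q(N) = (2*N)*(2*N) = 4*N²)
Q(116) + 30556 = 4*116² + 30556 = 4*13456 + 30556 = 53824 + 30556 = 84380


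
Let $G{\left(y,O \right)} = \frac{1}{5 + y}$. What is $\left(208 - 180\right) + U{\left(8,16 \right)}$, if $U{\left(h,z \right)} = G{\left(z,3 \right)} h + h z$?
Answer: $\frac{3284}{21} \approx 156.38$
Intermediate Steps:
$U{\left(h,z \right)} = h z + \frac{h}{5 + z}$ ($U{\left(h,z \right)} = \frac{h}{5 + z} + h z = h z + \frac{h}{5 + z}$)
$\left(208 - 180\right) + U{\left(8,16 \right)} = \left(208 - 180\right) + \frac{8 \left(1 + 16 \left(5 + 16\right)\right)}{5 + 16} = 28 + \frac{8 \left(1 + 16 \cdot 21\right)}{21} = 28 + 8 \cdot \frac{1}{21} \left(1 + 336\right) = 28 + 8 \cdot \frac{1}{21} \cdot 337 = 28 + \frac{2696}{21} = \frac{3284}{21}$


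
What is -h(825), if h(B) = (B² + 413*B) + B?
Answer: -1022175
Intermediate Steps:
h(B) = B² + 414*B
-h(825) = -825*(414 + 825) = -825*1239 = -1*1022175 = -1022175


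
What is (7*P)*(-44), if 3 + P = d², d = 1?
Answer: 616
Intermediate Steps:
P = -2 (P = -3 + 1² = -3 + 1 = -2)
(7*P)*(-44) = (7*(-2))*(-44) = -14*(-44) = 616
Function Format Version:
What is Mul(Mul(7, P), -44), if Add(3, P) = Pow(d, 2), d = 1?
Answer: 616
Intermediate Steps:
P = -2 (P = Add(-3, Pow(1, 2)) = Add(-3, 1) = -2)
Mul(Mul(7, P), -44) = Mul(Mul(7, -2), -44) = Mul(-14, -44) = 616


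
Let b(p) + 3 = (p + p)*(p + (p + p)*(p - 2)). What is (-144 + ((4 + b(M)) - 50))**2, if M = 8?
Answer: 2163841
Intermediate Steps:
b(p) = -3 + 2*p*(p + 2*p*(-2 + p)) (b(p) = -3 + (p + p)*(p + (p + p)*(p - 2)) = -3 + (2*p)*(p + (2*p)*(-2 + p)) = -3 + (2*p)*(p + 2*p*(-2 + p)) = -3 + 2*p*(p + 2*p*(-2 + p)))
(-144 + ((4 + b(M)) - 50))**2 = (-144 + ((4 + (-3 - 6*8**2 + 4*8**3)) - 50))**2 = (-144 + ((4 + (-3 - 6*64 + 4*512)) - 50))**2 = (-144 + ((4 + (-3 - 384 + 2048)) - 50))**2 = (-144 + ((4 + 1661) - 50))**2 = (-144 + (1665 - 50))**2 = (-144 + 1615)**2 = 1471**2 = 2163841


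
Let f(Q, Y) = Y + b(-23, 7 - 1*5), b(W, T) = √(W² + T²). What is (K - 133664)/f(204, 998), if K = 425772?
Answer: 291523784/995471 - 292108*√533/995471 ≈ 286.08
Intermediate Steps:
b(W, T) = √(T² + W²)
f(Q, Y) = Y + √533 (f(Q, Y) = Y + √((7 - 1*5)² + (-23)²) = Y + √((7 - 5)² + 529) = Y + √(2² + 529) = Y + √(4 + 529) = Y + √533)
(K - 133664)/f(204, 998) = (425772 - 133664)/(998 + √533) = 292108/(998 + √533)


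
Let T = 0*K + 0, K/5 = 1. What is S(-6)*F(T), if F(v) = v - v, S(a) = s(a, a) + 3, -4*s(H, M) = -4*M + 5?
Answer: 0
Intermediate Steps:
K = 5 (K = 5*1 = 5)
s(H, M) = -5/4 + M (s(H, M) = -(-4*M + 5)/4 = -(5 - 4*M)/4 = -5/4 + M)
S(a) = 7/4 + a (S(a) = (-5/4 + a) + 3 = 7/4 + a)
T = 0 (T = 0*5 + 0 = 0 + 0 = 0)
F(v) = 0
S(-6)*F(T) = (7/4 - 6)*0 = -17/4*0 = 0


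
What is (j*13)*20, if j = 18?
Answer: 4680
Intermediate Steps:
(j*13)*20 = (18*13)*20 = 234*20 = 4680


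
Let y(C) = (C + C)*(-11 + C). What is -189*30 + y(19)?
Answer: -5366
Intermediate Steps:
y(C) = 2*C*(-11 + C) (y(C) = (2*C)*(-11 + C) = 2*C*(-11 + C))
-189*30 + y(19) = -189*30 + 2*19*(-11 + 19) = -5670 + 2*19*8 = -5670 + 304 = -5366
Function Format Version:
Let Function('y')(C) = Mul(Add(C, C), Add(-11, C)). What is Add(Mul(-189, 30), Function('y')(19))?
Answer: -5366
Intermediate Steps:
Function('y')(C) = Mul(2, C, Add(-11, C)) (Function('y')(C) = Mul(Mul(2, C), Add(-11, C)) = Mul(2, C, Add(-11, C)))
Add(Mul(-189, 30), Function('y')(19)) = Add(Mul(-189, 30), Mul(2, 19, Add(-11, 19))) = Add(-5670, Mul(2, 19, 8)) = Add(-5670, 304) = -5366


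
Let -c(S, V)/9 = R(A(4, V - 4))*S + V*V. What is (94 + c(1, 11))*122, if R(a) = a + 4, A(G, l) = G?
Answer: -130174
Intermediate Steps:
R(a) = 4 + a
c(S, V) = -72*S - 9*V**2 (c(S, V) = -9*((4 + 4)*S + V*V) = -9*(8*S + V**2) = -9*(V**2 + 8*S) = -72*S - 9*V**2)
(94 + c(1, 11))*122 = (94 + (-72*1 - 9*11**2))*122 = (94 + (-72 - 9*121))*122 = (94 + (-72 - 1089))*122 = (94 - 1161)*122 = -1067*122 = -130174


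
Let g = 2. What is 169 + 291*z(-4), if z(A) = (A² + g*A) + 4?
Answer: 3661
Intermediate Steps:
z(A) = 4 + A² + 2*A (z(A) = (A² + 2*A) + 4 = 4 + A² + 2*A)
169 + 291*z(-4) = 169 + 291*(4 + (-4)² + 2*(-4)) = 169 + 291*(4 + 16 - 8) = 169 + 291*12 = 169 + 3492 = 3661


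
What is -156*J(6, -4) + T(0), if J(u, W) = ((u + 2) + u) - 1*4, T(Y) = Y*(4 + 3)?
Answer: -1560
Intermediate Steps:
T(Y) = 7*Y (T(Y) = Y*7 = 7*Y)
J(u, W) = -2 + 2*u (J(u, W) = ((2 + u) + u) - 4 = (2 + 2*u) - 4 = -2 + 2*u)
-156*J(6, -4) + T(0) = -156*(-2 + 2*6) + 7*0 = -156*(-2 + 12) + 0 = -156*10 + 0 = -1560 + 0 = -1560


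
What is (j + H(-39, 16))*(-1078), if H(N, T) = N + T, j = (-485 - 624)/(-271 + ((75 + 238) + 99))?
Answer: 4691456/141 ≈ 33273.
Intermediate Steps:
j = -1109/141 (j = -1109/(-271 + (313 + 99)) = -1109/(-271 + 412) = -1109/141 ≈ -7.8652)
(j + H(-39, 16))*(-1078) = (-1109/141 + (-39 + 16))*(-1078) = (-1109/141 - 23)*(-1078) = -4352/141*(-1078) = 4691456/141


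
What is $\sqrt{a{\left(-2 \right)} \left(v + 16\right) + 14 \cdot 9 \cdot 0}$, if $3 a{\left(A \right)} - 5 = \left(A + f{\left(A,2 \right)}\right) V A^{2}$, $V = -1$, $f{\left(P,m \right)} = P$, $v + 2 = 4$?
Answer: $3 \sqrt{14} \approx 11.225$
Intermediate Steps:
$v = 2$ ($v = -2 + 4 = 2$)
$a{\left(A \right)} = \frac{5}{3} - \frac{2 A^{3}}{3}$ ($a{\left(A \right)} = \frac{5}{3} + \frac{\left(A + A\right) \left(-1\right) A^{2}}{3} = \frac{5}{3} + \frac{2 A \left(-1\right) A^{2}}{3} = \frac{5}{3} + \frac{- 2 A A^{2}}{3} = \frac{5}{3} + \frac{\left(-2\right) A^{3}}{3} = \frac{5}{3} - \frac{2 A^{3}}{3}$)
$\sqrt{a{\left(-2 \right)} \left(v + 16\right) + 14 \cdot 9 \cdot 0} = \sqrt{\left(\frac{5}{3} - \frac{2 \left(-2\right)^{3}}{3}\right) \left(2 + 16\right) + 14 \cdot 9 \cdot 0} = \sqrt{\left(\frac{5}{3} - - \frac{16}{3}\right) 18 + 126 \cdot 0} = \sqrt{\left(\frac{5}{3} + \frac{16}{3}\right) 18 + 0} = \sqrt{7 \cdot 18 + 0} = \sqrt{126 + 0} = \sqrt{126} = 3 \sqrt{14}$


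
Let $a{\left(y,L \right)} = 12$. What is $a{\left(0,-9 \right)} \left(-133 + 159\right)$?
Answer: $312$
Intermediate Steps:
$a{\left(0,-9 \right)} \left(-133 + 159\right) = 12 \left(-133 + 159\right) = 12 \cdot 26 = 312$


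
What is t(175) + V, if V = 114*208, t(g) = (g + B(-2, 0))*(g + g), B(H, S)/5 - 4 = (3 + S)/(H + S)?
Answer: 89337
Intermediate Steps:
B(H, S) = 20 + 5*(3 + S)/(H + S) (B(H, S) = 20 + 5*((3 + S)/(H + S)) = 20 + 5*(3 + S)/(H + S))
t(g) = 2*g*(25/2 + g) (t(g) = (g + 5*(3 + 4*(-2) + 5*0)/(-2 + 0))*(g + g) = (g + 5*(3 - 8 + 0)/(-2))*(2*g) = (g + 5*(-½)*(-5))*(2*g) = (g + 25/2)*(2*g) = (25/2 + g)*(2*g) = 2*g*(25/2 + g))
V = 23712
t(175) + V = 175*(25 + 2*175) + 23712 = 175*(25 + 350) + 23712 = 175*375 + 23712 = 65625 + 23712 = 89337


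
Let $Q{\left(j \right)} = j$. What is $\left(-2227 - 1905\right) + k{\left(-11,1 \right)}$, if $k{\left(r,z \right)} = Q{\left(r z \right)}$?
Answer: $-4143$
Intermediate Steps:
$k{\left(r,z \right)} = r z$
$\left(-2227 - 1905\right) + k{\left(-11,1 \right)} = \left(-2227 - 1905\right) - 11 = -4132 - 11 = -4143$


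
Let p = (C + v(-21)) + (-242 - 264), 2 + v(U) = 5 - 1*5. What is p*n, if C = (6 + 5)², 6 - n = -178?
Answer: -71208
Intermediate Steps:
v(U) = -2 (v(U) = -2 + (5 - 1*5) = -2 + (5 - 5) = -2 + 0 = -2)
n = 184 (n = 6 - 1*(-178) = 6 + 178 = 184)
C = 121 (C = 11² = 121)
p = -387 (p = (121 - 2) + (-242 - 264) = 119 - 506 = -387)
p*n = -387*184 = -71208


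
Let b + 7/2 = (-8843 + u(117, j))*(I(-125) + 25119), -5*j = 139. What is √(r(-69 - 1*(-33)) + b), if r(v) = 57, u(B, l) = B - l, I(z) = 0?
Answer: I*√21849003230/10 ≈ 14781.0*I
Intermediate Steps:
j = -139/5 (j = -⅕*139 = -139/5 ≈ -27.800)
b = -2184900893/10 (b = -7/2 + (-8843 + (117 - 1*(-139/5)))*(0 + 25119) = -7/2 + (-8843 + (117 + 139/5))*25119 = -7/2 + (-8843 + 724/5)*25119 = -7/2 - 43491/5*25119 = -7/2 - 1092450429/5 = -2184900893/10 ≈ -2.1849e+8)
√(r(-69 - 1*(-33)) + b) = √(57 - 2184900893/10) = √(-2184900323/10) = I*√21849003230/10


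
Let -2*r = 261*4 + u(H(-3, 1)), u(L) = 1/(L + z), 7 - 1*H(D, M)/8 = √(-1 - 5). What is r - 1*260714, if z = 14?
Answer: -1380371059/5284 - I*√6/1321 ≈ -2.6124e+5 - 0.0018543*I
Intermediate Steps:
H(D, M) = 56 - 8*I*√6 (H(D, M) = 56 - 8*√(-1 - 5) = 56 - 8*I*√6)
u(L) = 1/(14 + L) (u(L) = 1/(L + 14) = 1/(14 + L))
r = -522 - 1/(2*(70 - 8*I*√6)) (r = -(261*4 + 1/(14 + (56 - 8*I*√6)))/2 = -(1044 + 1/(70 - 8*I*√6))/2 = -522 - 1/(2*(70 - 8*I*√6)) ≈ -522.01 - 0.0018543*I)
r - 1*260714 = (-2758283/5284 - I*√6/1321) - 1*260714 = (-2758283/5284 - I*√6/1321) - 260714 = -1380371059/5284 - I*√6/1321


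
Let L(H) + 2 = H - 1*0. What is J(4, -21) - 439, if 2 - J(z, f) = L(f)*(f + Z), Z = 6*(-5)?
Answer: -1610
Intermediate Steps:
Z = -30
L(H) = -2 + H (L(H) = -2 + (H - 1*0) = -2 + (H + 0) = -2 + H)
J(z, f) = 2 - (-30 + f)*(-2 + f) (J(z, f) = 2 - (-2 + f)*(f - 30) = 2 - (-2 + f)*(-30 + f) = 2 - (-30 + f)*(-2 + f))
J(4, -21) - 439 = (-58 - 1*(-21)**2 + 32*(-21)) - 439 = (-58 - 1*441 - 672) - 439 = (-58 - 441 - 672) - 439 = -1171 - 439 = -1610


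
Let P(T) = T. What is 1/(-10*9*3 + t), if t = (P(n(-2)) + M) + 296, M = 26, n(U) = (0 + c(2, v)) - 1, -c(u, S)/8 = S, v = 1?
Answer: 1/43 ≈ 0.023256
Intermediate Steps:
c(u, S) = -8*S
n(U) = -9 (n(U) = (0 - 8*1) - 1 = (0 - 8) - 1 = -8 - 1 = -9)
t = 313 (t = (-9 + 26) + 296 = 17 + 296 = 313)
1/(-10*9*3 + t) = 1/(-10*9*3 + 313) = 1/(-90*3 + 313) = 1/(-270 + 313) = 1/43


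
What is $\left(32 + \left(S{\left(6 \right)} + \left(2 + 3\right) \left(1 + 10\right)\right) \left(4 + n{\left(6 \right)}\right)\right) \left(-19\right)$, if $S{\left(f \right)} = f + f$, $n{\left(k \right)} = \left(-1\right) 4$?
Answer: $-608$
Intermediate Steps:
$n{\left(k \right)} = -4$
$S{\left(f \right)} = 2 f$
$\left(32 + \left(S{\left(6 \right)} + \left(2 + 3\right) \left(1 + 10\right)\right) \left(4 + n{\left(6 \right)}\right)\right) \left(-19\right) = \left(32 + \left(2 \cdot 6 + \left(2 + 3\right) \left(1 + 10\right)\right) \left(4 - 4\right)\right) \left(-19\right) = \left(32 + \left(12 + 5 \cdot 11\right) 0\right) \left(-19\right) = \left(32 + \left(12 + 55\right) 0\right) \left(-19\right) = \left(32 + 67 \cdot 0\right) \left(-19\right) = \left(32 + 0\right) \left(-19\right) = 32 \left(-19\right) = -608$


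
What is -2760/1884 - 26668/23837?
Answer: -9669386/3742409 ≈ -2.5837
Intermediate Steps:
-2760/1884 - 26668/23837 = -2760*1/1884 - 26668*1/23837 = -230/157 - 26668/23837 = -9669386/3742409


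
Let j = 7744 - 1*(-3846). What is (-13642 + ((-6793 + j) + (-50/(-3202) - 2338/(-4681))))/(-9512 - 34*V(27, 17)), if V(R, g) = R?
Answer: 33141527641/39082675415 ≈ 0.84799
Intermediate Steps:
j = 11590 (j = 7744 + 3846 = 11590)
(-13642 + ((-6793 + j) + (-50/(-3202) - 2338/(-4681))))/(-9512 - 34*V(27, 17)) = (-13642 + ((-6793 + 11590) + (-50/(-3202) - 2338/(-4681))))/(-9512 - 34*27) = (-13642 + (4797 + (-50*(-1/3202) - 2338*(-1/4681))))/(-9512 - 918) = (-13642 + (4797 + (25/1601 + 2338/4681)))/(-10430) = (-13642 + (4797 + 3860163/7494281))*(-1/10430) = (-13642 + 35953926120/7494281)*(-1/10430) = -66283055282/7494281*(-1/10430) = 33141527641/39082675415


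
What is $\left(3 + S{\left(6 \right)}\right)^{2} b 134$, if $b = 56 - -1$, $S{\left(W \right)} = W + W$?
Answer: $1718550$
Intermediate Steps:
$S{\left(W \right)} = 2 W$
$b = 57$ ($b = 56 + \left(-1 + 2\right) = 56 + 1 = 57$)
$\left(3 + S{\left(6 \right)}\right)^{2} b 134 = \left(3 + 2 \cdot 6\right)^{2} \cdot 57 \cdot 134 = \left(3 + 12\right)^{2} \cdot 57 \cdot 134 = 15^{2} \cdot 57 \cdot 134 = 225 \cdot 57 \cdot 134 = 12825 \cdot 134 = 1718550$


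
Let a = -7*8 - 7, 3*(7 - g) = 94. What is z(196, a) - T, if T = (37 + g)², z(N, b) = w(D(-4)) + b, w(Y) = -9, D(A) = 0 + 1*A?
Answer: -2092/9 ≈ -232.44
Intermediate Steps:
D(A) = A (D(A) = 0 + A = A)
g = -73/3 (g = 7 - ⅓*94 = 7 - 94/3 = -73/3 ≈ -24.333)
a = -63 (a = -56 - 7 = -63)
z(N, b) = -9 + b
T = 1444/9 (T = (37 - 73/3)² = (38/3)² = 1444/9 ≈ 160.44)
z(196, a) - T = (-9 - 63) - 1*1444/9 = -72 - 1444/9 = -2092/9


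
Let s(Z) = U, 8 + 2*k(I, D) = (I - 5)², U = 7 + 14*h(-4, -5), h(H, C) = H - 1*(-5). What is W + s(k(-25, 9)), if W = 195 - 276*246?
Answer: -67680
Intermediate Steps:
h(H, C) = 5 + H (h(H, C) = H + 5 = 5 + H)
U = 21 (U = 7 + 14*(5 - 4) = 7 + 14*1 = 7 + 14 = 21)
k(I, D) = -4 + (-5 + I)²/2 (k(I, D) = -4 + (I - 5)²/2 = -4 + (-5 + I)²/2)
s(Z) = 21
W = -67701 (W = 195 - 67896 = -67701)
W + s(k(-25, 9)) = -67701 + 21 = -67680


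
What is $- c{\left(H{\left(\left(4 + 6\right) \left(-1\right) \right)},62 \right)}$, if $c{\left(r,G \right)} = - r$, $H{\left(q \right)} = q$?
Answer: $-10$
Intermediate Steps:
$- c{\left(H{\left(\left(4 + 6\right) \left(-1\right) \right)},62 \right)} = - \left(-1\right) \left(4 + 6\right) \left(-1\right) = - \left(-1\right) 10 \left(-1\right) = - \left(-1\right) \left(-10\right) = \left(-1\right) 10 = -10$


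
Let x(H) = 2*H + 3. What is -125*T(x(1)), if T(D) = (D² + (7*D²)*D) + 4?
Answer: -113000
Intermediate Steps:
x(H) = 3 + 2*H
T(D) = 4 + D² + 7*D³ (T(D) = (D² + 7*D³) + 4 = 4 + D² + 7*D³)
-125*T(x(1)) = -125*(4 + (3 + 2*1)² + 7*(3 + 2*1)³) = -125*(4 + (3 + 2)² + 7*(3 + 2)³) = -125*(4 + 5² + 7*5³) = -125*(4 + 25 + 7*125) = -125*(4 + 25 + 875) = -125*904 = -113000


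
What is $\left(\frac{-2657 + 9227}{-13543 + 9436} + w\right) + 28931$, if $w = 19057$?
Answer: $\frac{65693382}{1369} \approx 47986.0$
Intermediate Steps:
$\left(\frac{-2657 + 9227}{-13543 + 9436} + w\right) + 28931 = \left(\frac{-2657 + 9227}{-13543 + 9436} + 19057\right) + 28931 = \left(\frac{6570}{-4107} + 19057\right) + 28931 = \left(6570 \left(- \frac{1}{4107}\right) + 19057\right) + 28931 = \left(- \frac{2190}{1369} + 19057\right) + 28931 = \frac{26086843}{1369} + 28931 = \frac{65693382}{1369}$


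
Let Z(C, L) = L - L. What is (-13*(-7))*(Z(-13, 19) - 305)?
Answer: -27755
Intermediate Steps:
Z(C, L) = 0
(-13*(-7))*(Z(-13, 19) - 305) = (-13*(-7))*(0 - 305) = 91*(-305) = -27755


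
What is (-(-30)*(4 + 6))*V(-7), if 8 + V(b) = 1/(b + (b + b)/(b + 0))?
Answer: -2460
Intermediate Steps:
V(b) = -8 + 1/(2 + b) (V(b) = -8 + 1/(b + (b + b)/(b + 0)) = -8 + 1/(b + (2*b)/b) = -8 + 1/(b + 2) = -8 + 1/(2 + b))
(-(-30)*(4 + 6))*V(-7) = (-(-30)*(4 + 6))*((-15 - 8*(-7))/(2 - 7)) = (-(-30)*10)*((-15 + 56)/(-5)) = (-15*(-20))*(-⅕*41) = 300*(-41/5) = -2460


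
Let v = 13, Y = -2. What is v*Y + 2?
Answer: -24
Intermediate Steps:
v*Y + 2 = 13*(-2) + 2 = -26 + 2 = -24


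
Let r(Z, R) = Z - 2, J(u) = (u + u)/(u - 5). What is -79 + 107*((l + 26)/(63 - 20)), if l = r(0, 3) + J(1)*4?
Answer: -1043/43 ≈ -24.256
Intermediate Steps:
J(u) = 2*u/(-5 + u) (J(u) = (2*u)/(-5 + u) = 2*u/(-5 + u))
r(Z, R) = -2 + Z
l = -4 (l = (-2 + 0) + (2*1/(-5 + 1))*4 = -2 + (2*1/(-4))*4 = -2 + (2*1*(-¼))*4 = -2 - ½*4 = -2 - 2 = -4)
-79 + 107*((l + 26)/(63 - 20)) = -79 + 107*((-4 + 26)/(63 - 20)) = -79 + 107*(22/43) = -79 + 2354/43 = -1043/43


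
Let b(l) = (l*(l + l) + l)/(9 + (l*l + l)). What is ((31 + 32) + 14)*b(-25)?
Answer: 13475/87 ≈ 154.89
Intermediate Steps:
b(l) = (l + 2*l²)/(9 + l + l²) (b(l) = (l*(2*l) + l)/(9 + (l² + l)) = (2*l² + l)/(9 + (l + l²)) = (l + 2*l²)/(9 + l + l²))
((31 + 32) + 14)*b(-25) = ((31 + 32) + 14)*(-25*(1 + 2*(-25))/(9 - 25 + (-25)²)) = (63 + 14)*(-25*(1 - 50)/(9 - 25 + 625)) = 77*(-25*(-49)/609) = 77*(-25*1/609*(-49)) = 77*(175/87) = 13475/87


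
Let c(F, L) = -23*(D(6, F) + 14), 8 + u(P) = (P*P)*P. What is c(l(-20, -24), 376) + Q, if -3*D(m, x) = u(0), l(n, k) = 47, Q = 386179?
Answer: 1157387/3 ≈ 3.8580e+5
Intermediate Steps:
u(P) = -8 + P**3 (u(P) = -8 + (P*P)*P = -8 + P**2*P = -8 + P**3)
D(m, x) = 8/3 (D(m, x) = -(-8 + 0**3)/3 = -(-8 + 0)/3 = -1/3*(-8) = 8/3)
c(F, L) = -1150/3 (c(F, L) = -23*(8/3 + 14) = -23*50/3 = -1150/3)
c(l(-20, -24), 376) + Q = -1150/3 + 386179 = 1157387/3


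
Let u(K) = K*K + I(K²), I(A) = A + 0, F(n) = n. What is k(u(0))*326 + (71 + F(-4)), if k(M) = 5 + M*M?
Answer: 1697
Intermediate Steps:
I(A) = A
u(K) = 2*K² (u(K) = K*K + K² = K² + K² = 2*K²)
k(M) = 5 + M²
k(u(0))*326 + (71 + F(-4)) = (5 + (2*0²)²)*326 + (71 - 4) = (5 + (2*0)²)*326 + 67 = (5 + 0²)*326 + 67 = (5 + 0)*326 + 67 = 5*326 + 67 = 1630 + 67 = 1697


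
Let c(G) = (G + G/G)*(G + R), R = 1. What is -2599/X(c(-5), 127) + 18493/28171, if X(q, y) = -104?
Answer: 5779977/225368 ≈ 25.647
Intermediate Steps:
c(G) = (1 + G)**2 (c(G) = (G + G/G)*(G + 1) = (G + 1)*(1 + G) = (1 + G)*(1 + G) = (1 + G)**2)
-2599/X(c(-5), 127) + 18493/28171 = -2599/(-104) + 18493/28171 = -2599*(-1/104) + 18493*(1/28171) = 2599/104 + 18493/28171 = 5779977/225368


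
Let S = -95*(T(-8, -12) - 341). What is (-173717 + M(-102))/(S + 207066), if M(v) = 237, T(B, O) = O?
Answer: -173480/240601 ≈ -0.72103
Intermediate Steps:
S = 33535 (S = -95*(-12 - 341) = -95*(-353) = 33535)
(-173717 + M(-102))/(S + 207066) = (-173717 + 237)/(33535 + 207066) = -173480/240601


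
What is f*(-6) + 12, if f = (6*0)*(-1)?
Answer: 12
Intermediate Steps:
f = 0 (f = 0*(-1) = 0)
f*(-6) + 12 = 0*(-6) + 12 = 0 + 12 = 12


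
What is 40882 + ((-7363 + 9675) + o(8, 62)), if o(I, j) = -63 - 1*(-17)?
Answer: 43148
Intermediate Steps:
o(I, j) = -46 (o(I, j) = -63 + 17 = -46)
40882 + ((-7363 + 9675) + o(8, 62)) = 40882 + ((-7363 + 9675) - 46) = 40882 + (2312 - 46) = 40882 + 2266 = 43148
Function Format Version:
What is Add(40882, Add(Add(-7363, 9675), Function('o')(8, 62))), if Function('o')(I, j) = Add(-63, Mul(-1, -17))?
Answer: 43148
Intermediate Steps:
Function('o')(I, j) = -46 (Function('o')(I, j) = Add(-63, 17) = -46)
Add(40882, Add(Add(-7363, 9675), Function('o')(8, 62))) = Add(40882, Add(Add(-7363, 9675), -46)) = Add(40882, Add(2312, -46)) = Add(40882, 2266) = 43148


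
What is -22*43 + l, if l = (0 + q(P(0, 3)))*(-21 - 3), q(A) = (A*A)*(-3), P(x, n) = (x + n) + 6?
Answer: 4886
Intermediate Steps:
P(x, n) = 6 + n + x (P(x, n) = (n + x) + 6 = 6 + n + x)
q(A) = -3*A² (q(A) = A²*(-3) = -3*A²)
l = 5832 (l = (0 - 3*(6 + 3 + 0)²)*(-21 - 3) = (0 - 3*9²)*(-24) = (0 - 3*81)*(-24) = (0 - 243)*(-24) = -243*(-24) = 5832)
-22*43 + l = -22*43 + 5832 = -946 + 5832 = 4886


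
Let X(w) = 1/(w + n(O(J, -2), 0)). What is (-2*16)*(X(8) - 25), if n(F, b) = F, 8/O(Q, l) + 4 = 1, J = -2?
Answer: 794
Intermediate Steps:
O(Q, l) = -8/3 (O(Q, l) = 8/(-4 + 1) = 8/(-3) = 8*(-⅓) = -8/3)
X(w) = 1/(-8/3 + w) (X(w) = 1/(w - 8/3) = 1/(-8/3 + w))
(-2*16)*(X(8) - 25) = (-2*16)*(3/(-8 + 3*8) - 25) = -32*(3/(-8 + 24) - 25) = -32*(3/16 - 25) = -32*(-397/16) = 794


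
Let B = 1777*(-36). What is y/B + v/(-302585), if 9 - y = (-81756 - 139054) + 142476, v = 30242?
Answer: -25640057879/19356967620 ≈ -1.3246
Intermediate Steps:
B = -63972
y = 78343 (y = 9 - ((-81756 - 139054) + 142476) = 9 - (-220810 + 142476) = 9 - 1*(-78334) = 9 + 78334 = 78343)
y/B + v/(-302585) = 78343/(-63972) + 30242/(-302585) = 78343*(-1/63972) + 30242*(-1/302585) = -78343/63972 - 30242/302585 = -25640057879/19356967620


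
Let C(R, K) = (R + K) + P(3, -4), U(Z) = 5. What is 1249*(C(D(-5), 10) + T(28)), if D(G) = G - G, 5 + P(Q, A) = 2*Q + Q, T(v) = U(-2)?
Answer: 23731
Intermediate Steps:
T(v) = 5
P(Q, A) = -5 + 3*Q (P(Q, A) = -5 + (2*Q + Q) = -5 + 3*Q)
D(G) = 0
C(R, K) = 4 + K + R (C(R, K) = (R + K) + (-5 + 3*3) = (K + R) + (-5 + 9) = (K + R) + 4 = 4 + K + R)
1249*(C(D(-5), 10) + T(28)) = 1249*((4 + 10 + 0) + 5) = 1249*(14 + 5) = 1249*19 = 23731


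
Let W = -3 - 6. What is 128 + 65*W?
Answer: -457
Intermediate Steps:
W = -9
128 + 65*W = 128 + 65*(-9) = 128 - 585 = -457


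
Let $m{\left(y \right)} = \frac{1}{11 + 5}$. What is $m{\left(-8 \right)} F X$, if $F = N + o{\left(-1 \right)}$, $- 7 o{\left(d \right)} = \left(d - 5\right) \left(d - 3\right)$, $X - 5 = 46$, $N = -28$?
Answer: $- \frac{2805}{28} \approx -100.18$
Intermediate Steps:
$X = 51$ ($X = 5 + 46 = 51$)
$o{\left(d \right)} = - \frac{\left(-5 + d\right) \left(-3 + d\right)}{7}$ ($o{\left(d \right)} = - \frac{\left(d - 5\right) \left(d - 3\right)}{7} = - \frac{\left(-5 + d\right) \left(-3 + d\right)}{7}$)
$F = - \frac{220}{7}$ ($F = -28 - \left(\frac{23}{7} + \frac{1}{7}\right) = -28 - \frac{24}{7} = - \frac{220}{7} \approx -31.429$)
$m{\left(y \right)} = \frac{1}{16}$
$m{\left(-8 \right)} F X = \frac{1}{16} \left(- \frac{220}{7}\right) 51 = \left(- \frac{55}{28}\right) 51 = - \frac{2805}{28}$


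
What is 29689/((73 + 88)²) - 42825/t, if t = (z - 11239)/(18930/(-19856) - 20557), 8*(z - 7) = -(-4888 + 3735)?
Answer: -226560661472120378/2853394644583 ≈ -79400.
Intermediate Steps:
z = 1209/8 (z = 7 + (-(-4888 + 3735))/8 = 7 + (-1*(-1153))/8 = 7 + (⅛)*1153 = 7 + 1153/8 = 1209/8 ≈ 151.13)
t = 110080423/204099361 (t = (1209/8 - 11239)/(18930/(-19856) - 20557) = -88703/(8*(18930*(-1/19856) - 20557)) = -88703/(8*(-9465/9928 - 20557)) = -88703/(8*(-204099361/9928)) = -88703/8*(-9928/204099361) = 110080423/204099361 ≈ 0.53935)
29689/((73 + 88)²) - 42825/t = 29689/((73 + 88)²) - 42825/110080423/204099361 = 29689/(161²) - 42825*204099361/110080423 = 29689/25921 - 8740555134825/110080423 = -226560661472120378/2853394644583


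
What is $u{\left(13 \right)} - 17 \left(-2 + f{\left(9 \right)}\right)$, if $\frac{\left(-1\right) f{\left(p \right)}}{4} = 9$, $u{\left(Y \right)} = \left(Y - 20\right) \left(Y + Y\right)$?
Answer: $464$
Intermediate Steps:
$u{\left(Y \right)} = 2 Y \left(-20 + Y\right)$ ($u{\left(Y \right)} = \left(-20 + Y\right) 2 Y = 2 Y \left(-20 + Y\right)$)
$f{\left(p \right)} = -36$ ($f{\left(p \right)} = \left(-4\right) 9 = -36$)
$u{\left(13 \right)} - 17 \left(-2 + f{\left(9 \right)}\right) = 2 \cdot 13 \left(-20 + 13\right) - 17 \left(-2 - 36\right) = 2 \cdot 13 \left(-7\right) - -646 = -182 + 646 = 464$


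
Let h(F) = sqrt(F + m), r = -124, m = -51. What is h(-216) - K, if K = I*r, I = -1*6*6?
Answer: -4464 + I*sqrt(267) ≈ -4464.0 + 16.34*I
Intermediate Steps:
I = -36 (I = -6*6 = -36)
h(F) = sqrt(-51 + F) (h(F) = sqrt(F - 51) = sqrt(-51 + F))
K = 4464 (K = -36*(-124) = 4464)
h(-216) - K = sqrt(-51 - 216) - 1*4464 = sqrt(-267) - 4464 = I*sqrt(267) - 4464 = -4464 + I*sqrt(267)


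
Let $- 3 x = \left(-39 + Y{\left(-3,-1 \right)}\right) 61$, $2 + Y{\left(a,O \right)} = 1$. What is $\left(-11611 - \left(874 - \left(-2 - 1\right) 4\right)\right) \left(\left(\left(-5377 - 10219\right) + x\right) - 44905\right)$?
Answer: $\frac{2237750311}{3} \approx 7.4592 \cdot 10^{8}$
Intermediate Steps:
$Y{\left(a,O \right)} = -1$ ($Y{\left(a,O \right)} = -2 + 1 = -1$)
$x = \frac{2440}{3}$ ($x = - \frac{\left(-39 - 1\right) 61}{3} = - \frac{\left(-40\right) 61}{3} = \left(- \frac{1}{3}\right) \left(-2440\right) = \frac{2440}{3} \approx 813.33$)
$\left(-11611 - \left(874 - \left(-2 - 1\right) 4\right)\right) \left(\left(\left(-5377 - 10219\right) + x\right) - 44905\right) = \left(-11611 - \left(874 - \left(-2 - 1\right) 4\right)\right) \left(\left(\left(-5377 - 10219\right) + \frac{2440}{3}\right) - 44905\right) = \left(-11611 - 886\right) \left(\left(\left(-5377 - 10219\right) + \frac{2440}{3}\right) - 44905\right) = \left(-11611 - 886\right) \left(\left(-15596 + \frac{2440}{3}\right) - 44905\right) = - 12497 \left(- \frac{44348}{3} - 44905\right) = \left(-12497\right) \left(- \frac{179063}{3}\right) = \frac{2237750311}{3}$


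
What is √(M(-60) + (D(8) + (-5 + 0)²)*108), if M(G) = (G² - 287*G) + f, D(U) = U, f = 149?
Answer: √24533 ≈ 156.63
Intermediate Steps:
M(G) = 149 + G² - 287*G (M(G) = (G² - 287*G) + 149 = 149 + G² - 287*G)
√(M(-60) + (D(8) + (-5 + 0)²)*108) = √((149 + (-60)² - 287*(-60)) + (8 + (-5 + 0)²)*108) = √((149 + 3600 + 17220) + (8 + (-5)²)*108) = √(20969 + (8 + 25)*108) = √(20969 + 33*108) = √(20969 + 3564) = √24533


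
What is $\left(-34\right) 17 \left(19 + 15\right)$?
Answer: $-19652$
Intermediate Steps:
$\left(-34\right) 17 \left(19 + 15\right) = \left(-578\right) 34 = -19652$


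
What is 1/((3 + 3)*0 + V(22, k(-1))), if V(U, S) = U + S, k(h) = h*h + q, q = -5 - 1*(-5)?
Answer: 1/23 ≈ 0.043478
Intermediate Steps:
q = 0 (q = -5 + 5 = 0)
k(h) = h² (k(h) = h*h + 0 = h² + 0 = h²)
V(U, S) = S + U
1/((3 + 3)*0 + V(22, k(-1))) = 1/((3 + 3)*0 + ((-1)² + 22)) = 1/(6*0 + (1 + 22)) = 1/(0 + 23) = 1/23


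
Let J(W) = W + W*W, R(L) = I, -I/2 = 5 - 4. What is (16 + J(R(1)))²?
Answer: 324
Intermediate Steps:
I = -2 (I = -2*(5 - 4) = -2*1 = -2)
R(L) = -2
J(W) = W + W²
(16 + J(R(1)))² = (16 - 2*(1 - 2))² = (16 - 2*(-1))² = (16 + 2)² = 18² = 324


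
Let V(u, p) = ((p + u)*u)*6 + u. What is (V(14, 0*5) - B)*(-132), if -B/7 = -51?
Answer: -109956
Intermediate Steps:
V(u, p) = u + 6*u*(p + u) (V(u, p) = (u*(p + u))*6 + u = 6*u*(p + u) + u = u + 6*u*(p + u))
B = 357 (B = -7*(-51) = 357)
(V(14, 0*5) - B)*(-132) = (14*(1 + 6*(0*5) + 6*14) - 1*357)*(-132) = (14*(1 + 6*0 + 84) - 357)*(-132) = (14*(1 + 0 + 84) - 357)*(-132) = (14*85 - 357)*(-132) = (1190 - 357)*(-132) = 833*(-132) = -109956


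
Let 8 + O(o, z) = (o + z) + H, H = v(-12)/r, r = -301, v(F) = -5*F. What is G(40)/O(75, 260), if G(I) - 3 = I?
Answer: 12943/98367 ≈ 0.13158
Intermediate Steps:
G(I) = 3 + I
H = -60/301 (H = -5*(-12)/(-301) = 60*(-1/301) = -60/301 ≈ -0.19934)
O(o, z) = -2468/301 + o + z (O(o, z) = -8 + ((o + z) - 60/301) = -8 + (-60/301 + o + z) = -2468/301 + o + z)
G(40)/O(75, 260) = (3 + 40)/(-2468/301 + 75 + 260) = 43/(98367/301) = 43*(301/98367) = 12943/98367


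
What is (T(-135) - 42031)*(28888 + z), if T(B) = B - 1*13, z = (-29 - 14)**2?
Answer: -1296455923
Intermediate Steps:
z = 1849 (z = (-43)**2 = 1849)
T(B) = -13 + B (T(B) = B - 13 = -13 + B)
(T(-135) - 42031)*(28888 + z) = ((-13 - 135) - 42031)*(28888 + 1849) = (-148 - 42031)*30737 = -42179*30737 = -1296455923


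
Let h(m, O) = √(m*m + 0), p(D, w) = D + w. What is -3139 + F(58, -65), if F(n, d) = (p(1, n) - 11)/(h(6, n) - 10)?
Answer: -3151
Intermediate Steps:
h(m, O) = √(m²) (h(m, O) = √(m² + 0) = √(m²))
F(n, d) = 5/2 - n/4 (F(n, d) = ((1 + n) - 11)/(√(6²) - 10) = (-10 + n)/(√36 - 10) = (-10 + n)/(6 - 10) = (-10 + n)/(-4) = (-10 + n)*(-¼) = 5/2 - n/4)
-3139 + F(58, -65) = -3139 + (5/2 - ¼*58) = -3139 + (5/2 - 29/2) = -3139 - 12 = -3151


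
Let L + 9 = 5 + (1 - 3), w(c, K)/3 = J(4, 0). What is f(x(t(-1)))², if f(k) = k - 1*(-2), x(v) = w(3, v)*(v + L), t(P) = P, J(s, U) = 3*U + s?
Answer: 6724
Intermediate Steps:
J(s, U) = s + 3*U
w(c, K) = 12 (w(c, K) = 3*(4 + 3*0) = 3*(4 + 0) = 3*4 = 12)
L = -6 (L = -9 + (5 + (1 - 3)) = -9 + (5 - 2) = -9 + 3 = -6)
x(v) = -72 + 12*v (x(v) = 12*(v - 6) = 12*(-6 + v) = -72 + 12*v)
f(k) = 2 + k (f(k) = k + 2 = 2 + k)
f(x(t(-1)))² = (2 + (-72 + 12*(-1)))² = (2 + (-72 - 12))² = (2 - 84)² = (-82)² = 6724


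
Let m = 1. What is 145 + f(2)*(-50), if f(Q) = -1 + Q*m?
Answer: 95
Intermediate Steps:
f(Q) = -1 + Q (f(Q) = -1 + Q*1 = -1 + Q)
145 + f(2)*(-50) = 145 + (-1 + 2)*(-50) = 145 + 1*(-50) = 145 - 50 = 95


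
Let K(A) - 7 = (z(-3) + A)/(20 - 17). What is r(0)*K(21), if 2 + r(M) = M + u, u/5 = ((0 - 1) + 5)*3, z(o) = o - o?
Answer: 812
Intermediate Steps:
z(o) = 0
K(A) = 7 + A/3 (K(A) = 7 + (0 + A)/(20 - 17) = 7 + A/3)
u = 60 (u = 5*(((0 - 1) + 5)*3) = 5*((-1 + 5)*3) = 5*(4*3) = 5*12 = 60)
r(M) = 58 + M (r(M) = -2 + (M + 60) = -2 + (60 + M) = 58 + M)
r(0)*K(21) = (58 + 0)*(7 + (⅓)*21) = 58*(7 + 7) = 58*14 = 812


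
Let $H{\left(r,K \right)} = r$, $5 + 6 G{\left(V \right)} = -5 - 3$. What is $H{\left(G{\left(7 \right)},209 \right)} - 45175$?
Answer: $- \frac{271063}{6} \approx -45177.0$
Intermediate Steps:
$G{\left(V \right)} = - \frac{13}{6}$ ($G{\left(V \right)} = - \frac{5}{6} + \frac{-5 - 3}{6} = - \frac{5}{6} + \frac{1}{6} \left(-8\right) = - \frac{5}{6} - \frac{4}{3} = - \frac{13}{6}$)
$H{\left(G{\left(7 \right)},209 \right)} - 45175 = - \frac{13}{6} - 45175 = - \frac{271063}{6}$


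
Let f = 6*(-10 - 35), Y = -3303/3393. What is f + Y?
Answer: -102157/377 ≈ -270.97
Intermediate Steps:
Y = -367/377 (Y = -3303*1/3393 = -367/377 ≈ -0.97347)
f = -270 (f = 6*(-45) = -270)
f + Y = -270 - 367/377 = -102157/377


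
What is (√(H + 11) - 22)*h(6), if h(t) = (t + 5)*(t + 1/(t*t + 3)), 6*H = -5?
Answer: -56870/39 + 2585*√366/234 ≈ -1246.9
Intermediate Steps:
H = -⅚ (H = (⅙)*(-5) = -⅚ ≈ -0.83333)
h(t) = (5 + t)*(t + 1/(3 + t²)) (h(t) = (5 + t)*(t + 1/(t² + 3)) = (5 + t)*(t + 1/(3 + t²)))
(√(H + 11) - 22)*h(6) = (√(-⅚ + 11) - 22)*((5 + 6⁴ + 3*6² + 5*6³ + 16*6)/(3 + 6²)) = (√(61/6) - 22)*((5 + 1296 + 3*36 + 5*216 + 96)/(3 + 36)) = (√366/6 - 22)*((5 + 1296 + 108 + 1080 + 96)/39) = (-22 + √366/6)*((1/39)*2585) = (-22 + √366/6)*(2585/39) = -56870/39 + 2585*√366/234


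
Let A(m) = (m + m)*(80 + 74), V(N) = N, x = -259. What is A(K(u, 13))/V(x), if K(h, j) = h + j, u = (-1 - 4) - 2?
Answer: -264/37 ≈ -7.1351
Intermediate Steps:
u = -7 (u = -5 - 2 = -7)
A(m) = 308*m (A(m) = (2*m)*154 = 308*m)
A(K(u, 13))/V(x) = (308*(-7 + 13))/(-259) = (308*6)*(-1/259) = 1848*(-1/259) = -264/37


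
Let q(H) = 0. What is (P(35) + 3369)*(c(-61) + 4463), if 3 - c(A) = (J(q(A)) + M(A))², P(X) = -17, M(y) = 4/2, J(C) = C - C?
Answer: 14956624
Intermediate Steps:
J(C) = 0
M(y) = 2 (M(y) = 4*(½) = 2)
c(A) = -1 (c(A) = 3 - (0 + 2)² = 3 - 1*2² = 3 - 1*4 = 3 - 4 = -1)
(P(35) + 3369)*(c(-61) + 4463) = (-17 + 3369)*(-1 + 4463) = 3352*4462 = 14956624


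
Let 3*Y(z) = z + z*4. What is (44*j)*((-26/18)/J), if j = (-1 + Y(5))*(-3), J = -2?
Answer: -6292/9 ≈ -699.11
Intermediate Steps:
Y(z) = 5*z/3 (Y(z) = (z + z*4)/3 = (z + 4*z)/3 = (5*z)/3 = 5*z/3)
j = -22 (j = (-1 + (5/3)*5)*(-3) = (-1 + 25/3)*(-3) = (22/3)*(-3) = -22)
(44*j)*((-26/18)/J) = (44*(-22))*(-26/18/(-2)) = -968*(-26*1/18)*(-1)/2 = -(-12584)*(-1)/(9*2) = -968*13/18 = -6292/9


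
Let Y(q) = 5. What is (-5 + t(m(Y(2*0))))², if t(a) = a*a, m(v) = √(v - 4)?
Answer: 16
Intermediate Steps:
m(v) = √(-4 + v)
t(a) = a²
(-5 + t(m(Y(2*0))))² = (-5 + (√(-4 + 5))²)² = (-5 + (√1)²)² = (-5 + 1²)² = (-5 + 1)² = (-4)² = 16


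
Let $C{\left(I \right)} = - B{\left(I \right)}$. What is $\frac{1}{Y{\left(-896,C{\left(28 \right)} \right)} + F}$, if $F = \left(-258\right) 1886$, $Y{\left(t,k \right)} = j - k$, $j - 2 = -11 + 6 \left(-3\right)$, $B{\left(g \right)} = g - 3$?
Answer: $- \frac{1}{486590} \approx -2.0551 \cdot 10^{-6}$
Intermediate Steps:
$B{\left(g \right)} = -3 + g$
$C{\left(I \right)} = 3 - I$ ($C{\left(I \right)} = - (-3 + I) = 3 - I$)
$j = -27$ ($j = 2 + \left(-11 + 6 \left(-3\right)\right) = 2 - 29 = -27$)
$Y{\left(t,k \right)} = -27 - k$
$F = -486588$
$\frac{1}{Y{\left(-896,C{\left(28 \right)} \right)} + F} = \frac{1}{\left(-27 - \left(3 - 28\right)\right) - 486588} = \frac{1}{\left(-27 - -25\right) - 486588} = \frac{1}{\left(-27 + 25\right) - 486588} = \frac{1}{-2 - 486588} = \frac{1}{-486590} = - \frac{1}{486590}$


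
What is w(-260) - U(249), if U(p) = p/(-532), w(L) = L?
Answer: -138071/532 ≈ -259.53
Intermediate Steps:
U(p) = -p/532 (U(p) = p*(-1/532) = -p/532)
w(-260) - U(249) = -260 - (-1)*249/532 = -260 - 1*(-249/532) = -260 + 249/532 = -138071/532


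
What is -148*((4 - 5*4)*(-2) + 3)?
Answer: -5180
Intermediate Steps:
-148*((4 - 5*4)*(-2) + 3) = -148*((4 - 20)*(-2) + 3) = -148*(-16*(-2) + 3) = -148*(32 + 3) = -148*35 = -5180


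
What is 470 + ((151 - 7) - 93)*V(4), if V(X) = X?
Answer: 674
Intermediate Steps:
470 + ((151 - 7) - 93)*V(4) = 470 + ((151 - 7) - 93)*4 = 470 + (144 - 93)*4 = 470 + 51*4 = 470 + 204 = 674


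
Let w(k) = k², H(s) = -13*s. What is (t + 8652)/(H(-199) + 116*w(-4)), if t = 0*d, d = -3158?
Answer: 2884/1481 ≈ 1.9473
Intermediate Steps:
t = 0 (t = 0*(-3158) = 0)
(t + 8652)/(H(-199) + 116*w(-4)) = (0 + 8652)/(-13*(-199) + 116*(-4)²) = 8652/(2587 + 116*16) = 8652/(2587 + 1856) = 8652/4443 = 8652*(1/4443) = 2884/1481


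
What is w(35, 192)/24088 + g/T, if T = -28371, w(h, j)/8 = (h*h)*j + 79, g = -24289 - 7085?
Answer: 322360363/4067861 ≈ 79.246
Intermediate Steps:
g = -31374
w(h, j) = 632 + 8*j*h² (w(h, j) = 8*((h*h)*j + 79) = 8*(h²*j + 79) = 8*(j*h² + 79) = 8*(79 + j*h²) = 632 + 8*j*h²)
w(35, 192)/24088 + g/T = (632 + 8*192*35²)/24088 - 31374/(-28371) = (632 + 8*192*1225)*(1/24088) - 31374*(-1/28371) = (632 + 1881600)*(1/24088) + 1494/1351 = 1882232*(1/24088) + 1494/1351 = 235279/3011 + 1494/1351 = 322360363/4067861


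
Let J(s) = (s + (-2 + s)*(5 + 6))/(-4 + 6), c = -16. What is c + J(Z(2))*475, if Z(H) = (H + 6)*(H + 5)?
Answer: 154359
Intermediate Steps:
Z(H) = (5 + H)*(6 + H) (Z(H) = (6 + H)*(5 + H) = (5 + H)*(6 + H))
J(s) = -11 + 6*s (J(s) = (s + (-2 + s)*11)/2 = (s + (-22 + 11*s))*(1/2) = (-22 + 12*s)*(1/2) = -11 + 6*s)
c + J(Z(2))*475 = -16 + (-11 + 6*(30 + 2**2 + 11*2))*475 = -16 + (-11 + 6*(30 + 4 + 22))*475 = -16 + (-11 + 6*56)*475 = -16 + (-11 + 336)*475 = -16 + 325*475 = -16 + 154375 = 154359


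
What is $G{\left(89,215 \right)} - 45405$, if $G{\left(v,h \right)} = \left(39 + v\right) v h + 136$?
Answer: $2404011$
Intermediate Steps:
$G{\left(v,h \right)} = 136 + h v \left(39 + v\right)$ ($G{\left(v,h \right)} = v \left(39 + v\right) h + 136 = h v \left(39 + v\right) + 136 = 136 + h v \left(39 + v\right)$)
$G{\left(89,215 \right)} - 45405 = \left(136 + 215 \cdot 89^{2} + 39 \cdot 215 \cdot 89\right) - 45405 = \left(136 + 215 \cdot 7921 + 746265\right) - 45405 = \left(136 + 1703015 + 746265\right) - 45405 = 2449416 - 45405 = 2404011$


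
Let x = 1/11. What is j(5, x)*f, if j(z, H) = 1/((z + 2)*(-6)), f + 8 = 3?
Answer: 5/42 ≈ 0.11905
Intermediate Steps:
f = -5 (f = -8 + 3 = -5)
x = 1/11 ≈ 0.090909
j(z, H) = -1/(6*(2 + z)) (j(z, H) = -⅙/(2 + z) = -1/(6*(2 + z)))
j(5, x)*f = -1/(12 + 6*5)*(-5) = -1/(12 + 30)*(-5) = -1/42*(-5) = 5/42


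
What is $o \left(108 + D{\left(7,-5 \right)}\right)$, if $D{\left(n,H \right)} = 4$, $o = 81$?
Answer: $9072$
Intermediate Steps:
$o \left(108 + D{\left(7,-5 \right)}\right) = 81 \left(108 + 4\right) = 81 \cdot 112 = 9072$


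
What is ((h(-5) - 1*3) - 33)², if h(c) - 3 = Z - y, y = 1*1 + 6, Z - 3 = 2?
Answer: 1225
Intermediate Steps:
Z = 5 (Z = 3 + 2 = 5)
y = 7 (y = 1 + 6 = 7)
h(c) = 1 (h(c) = 3 + (5 - 1*7) = 3 + (5 - 7) = 3 - 2 = 1)
((h(-5) - 1*3) - 33)² = ((1 - 1*3) - 33)² = ((1 - 3) - 33)² = (-2 - 33)² = (-35)² = 1225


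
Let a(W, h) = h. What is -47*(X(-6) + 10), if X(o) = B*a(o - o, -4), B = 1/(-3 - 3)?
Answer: -1504/3 ≈ -501.33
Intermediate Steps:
B = -1/6 (B = 1/(-6) = -1/6 ≈ -0.16667)
X(o) = 2/3 (X(o) = -1/6*(-4) = 2/3)
-47*(X(-6) + 10) = -47*(2/3 + 10) = -47*32/3 = -1504/3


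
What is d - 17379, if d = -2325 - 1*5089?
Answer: -24793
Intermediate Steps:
d = -7414 (d = -2325 - 5089 = -7414)
d - 17379 = -7414 - 17379 = -24793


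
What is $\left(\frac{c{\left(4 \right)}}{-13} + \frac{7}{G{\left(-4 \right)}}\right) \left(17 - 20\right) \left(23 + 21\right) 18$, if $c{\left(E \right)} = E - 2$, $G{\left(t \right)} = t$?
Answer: $\frac{58806}{13} \approx 4523.5$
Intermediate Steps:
$c{\left(E \right)} = -2 + E$ ($c{\left(E \right)} = E - 2 = -2 + E$)
$\left(\frac{c{\left(4 \right)}}{-13} + \frac{7}{G{\left(-4 \right)}}\right) \left(17 - 20\right) \left(23 + 21\right) 18 = \left(\frac{-2 + 4}{-13} + \frac{7}{-4}\right) \left(17 - 20\right) \left(23 + 21\right) 18 = \left(2 \left(- \frac{1}{13}\right) + 7 \left(- \frac{1}{4}\right)\right) \left(\left(-3\right) 44\right) 18 = \left(- \frac{2}{13} - \frac{7}{4}\right) \left(-132\right) 18 = \left(- \frac{99}{52}\right) \left(-132\right) 18 = \frac{3267}{13} \cdot 18 = \frac{58806}{13}$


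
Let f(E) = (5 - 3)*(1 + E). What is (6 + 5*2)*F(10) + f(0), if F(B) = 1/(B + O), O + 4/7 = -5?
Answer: 174/31 ≈ 5.6129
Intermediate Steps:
O = -39/7 (O = -4/7 - 5 = -39/7 ≈ -5.5714)
f(E) = 2 + 2*E (f(E) = 2*(1 + E) = 2 + 2*E)
F(B) = 1/(-39/7 + B) (F(B) = 1/(B - 39/7) = 1/(-39/7 + B))
(6 + 5*2)*F(10) + f(0) = (6 + 5*2)*(7/(-39 + 7*10)) + (2 + 2*0) = (6 + 10)*(7/(-39 + 70)) + (2 + 0) = 16*(7/31) + 2 = 112/31 + 2 = 174/31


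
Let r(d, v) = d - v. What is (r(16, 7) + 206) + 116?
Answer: 331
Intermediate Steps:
(r(16, 7) + 206) + 116 = ((16 - 1*7) + 206) + 116 = ((16 - 7) + 206) + 116 = (9 + 206) + 116 = 215 + 116 = 331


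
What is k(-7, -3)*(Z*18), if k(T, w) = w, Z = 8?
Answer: -432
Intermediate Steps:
k(-7, -3)*(Z*18) = -24*18 = -3*144 = -432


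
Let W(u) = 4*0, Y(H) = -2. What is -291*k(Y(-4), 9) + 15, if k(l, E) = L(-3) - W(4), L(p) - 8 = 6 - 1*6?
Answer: -2313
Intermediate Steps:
L(p) = 8 (L(p) = 8 + (6 - 1*6) = 8 + (6 - 6) = 8 + 0 = 8)
W(u) = 0
k(l, E) = 8 (k(l, E) = 8 - 1*0 = 8 + 0 = 8)
-291*k(Y(-4), 9) + 15 = -291*8 + 15 = -2328 + 15 = -2313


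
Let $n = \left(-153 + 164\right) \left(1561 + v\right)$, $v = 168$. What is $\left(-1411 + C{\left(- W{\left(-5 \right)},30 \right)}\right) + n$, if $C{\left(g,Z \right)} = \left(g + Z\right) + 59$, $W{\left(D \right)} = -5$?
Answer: $17702$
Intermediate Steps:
$n = 19019$ ($n = \left(-153 + 164\right) \left(1561 + 168\right) = 11 \cdot 1729 = 19019$)
$C{\left(g,Z \right)} = 59 + Z + g$ ($C{\left(g,Z \right)} = \left(Z + g\right) + 59 = 59 + Z + g$)
$\left(-1411 + C{\left(- W{\left(-5 \right)},30 \right)}\right) + n = \left(-1411 + \left(59 + 30 - -5\right)\right) + 19019 = \left(-1411 + \left(59 + 30 + 5\right)\right) + 19019 = \left(-1411 + 94\right) + 19019 = -1317 + 19019 = 17702$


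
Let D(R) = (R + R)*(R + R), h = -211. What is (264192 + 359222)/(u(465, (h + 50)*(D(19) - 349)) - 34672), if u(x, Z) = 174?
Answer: -311707/17249 ≈ -18.071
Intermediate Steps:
D(R) = 4*R**2 (D(R) = (2*R)*(2*R) = 4*R**2)
(264192 + 359222)/(u(465, (h + 50)*(D(19) - 349)) - 34672) = (264192 + 359222)/(174 - 34672) = 623414/(-34498) = 623414*(-1/34498) = -311707/17249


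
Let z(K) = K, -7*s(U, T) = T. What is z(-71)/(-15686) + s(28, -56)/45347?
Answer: 3345125/711313042 ≈ 0.0047027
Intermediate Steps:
s(U, T) = -T/7
z(-71)/(-15686) + s(28, -56)/45347 = -71/(-15686) - ⅐*(-56)/45347 = -71*(-1/15686) + 8*(1/45347) = 71/15686 + 8/45347 = 3345125/711313042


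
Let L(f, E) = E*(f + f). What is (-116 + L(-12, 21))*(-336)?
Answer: 208320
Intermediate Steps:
L(f, E) = 2*E*f (L(f, E) = E*(2*f) = 2*E*f)
(-116 + L(-12, 21))*(-336) = (-116 + 2*21*(-12))*(-336) = (-116 - 504)*(-336) = -620*(-336) = 208320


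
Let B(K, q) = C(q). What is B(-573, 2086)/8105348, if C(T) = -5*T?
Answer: -5215/4052674 ≈ -0.0012868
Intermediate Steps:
B(K, q) = -5*q
B(-573, 2086)/8105348 = -5*2086/8105348 = -10430*1/8105348 = -5215/4052674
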